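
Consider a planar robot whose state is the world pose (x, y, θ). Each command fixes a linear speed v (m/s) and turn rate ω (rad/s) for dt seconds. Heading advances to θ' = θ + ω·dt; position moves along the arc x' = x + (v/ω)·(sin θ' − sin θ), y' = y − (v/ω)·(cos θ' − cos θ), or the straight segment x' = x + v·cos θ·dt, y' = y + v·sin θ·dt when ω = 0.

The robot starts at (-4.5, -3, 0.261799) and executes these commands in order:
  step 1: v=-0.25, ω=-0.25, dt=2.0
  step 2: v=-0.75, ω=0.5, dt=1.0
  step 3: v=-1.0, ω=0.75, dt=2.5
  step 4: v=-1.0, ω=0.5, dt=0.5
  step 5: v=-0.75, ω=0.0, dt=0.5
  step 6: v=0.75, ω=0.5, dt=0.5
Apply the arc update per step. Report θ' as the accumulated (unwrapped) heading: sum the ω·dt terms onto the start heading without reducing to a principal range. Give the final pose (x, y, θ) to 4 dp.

step 1: θ'=-0.2382 (R=1.0000) → pose (-4.9948, -3.0058, -0.2382)
step 2: θ'=0.2618 (R=-1.5000) → pose (-5.7369, -3.0146, 0.2618)
step 3: θ'=2.1368 (R=-1.3333) → pose (-6.5172, -5.0175, 2.1368)
step 4: θ'=2.3868 (R=-2.0000) → pose (-6.1994, -5.4018, 2.3868)
step 5: θ'=2.3868 (straight) → pose (-5.9263, -5.6587, 2.3868)
step 6: θ'=2.6368 (R=1.5000) → pose (-6.2285, -5.4384, 2.6368)

(-6.2285, -5.4384, 2.6368)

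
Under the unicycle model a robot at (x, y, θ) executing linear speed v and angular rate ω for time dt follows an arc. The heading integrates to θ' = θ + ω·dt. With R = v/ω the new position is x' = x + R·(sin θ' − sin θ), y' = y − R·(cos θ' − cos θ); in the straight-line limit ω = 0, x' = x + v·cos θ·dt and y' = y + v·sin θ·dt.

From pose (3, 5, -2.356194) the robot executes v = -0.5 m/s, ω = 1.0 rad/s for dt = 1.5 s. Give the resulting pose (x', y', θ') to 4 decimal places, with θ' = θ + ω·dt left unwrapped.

θ' = -2.3562 + 1.0·1.5 = -0.8562
R = v/ω = -0.5/1.0 = -0.5000
x' = 3 + -0.5000·(sin -0.8562 − sin -2.3562) = 3.0241
y' = 5 − -0.5000·(cos -0.8562 − cos -2.3562) = 5.6812

(3.0241, 5.6812, -0.8562)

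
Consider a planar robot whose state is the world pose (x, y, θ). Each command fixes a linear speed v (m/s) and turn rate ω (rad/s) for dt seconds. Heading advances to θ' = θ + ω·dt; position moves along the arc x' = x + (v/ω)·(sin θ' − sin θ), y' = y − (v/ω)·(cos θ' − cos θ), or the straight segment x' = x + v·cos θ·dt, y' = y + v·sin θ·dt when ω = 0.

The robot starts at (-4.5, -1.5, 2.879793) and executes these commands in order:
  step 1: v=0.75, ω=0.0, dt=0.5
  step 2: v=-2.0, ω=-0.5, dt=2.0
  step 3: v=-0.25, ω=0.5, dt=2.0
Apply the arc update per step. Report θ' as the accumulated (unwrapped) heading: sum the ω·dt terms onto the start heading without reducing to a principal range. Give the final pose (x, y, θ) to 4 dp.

step 1: θ'=2.8798 (straight) → pose (-4.8622, -1.4029, 2.8798)
step 2: θ'=1.8798 (R=4.0000) → pose (-2.0869, -4.0502, 1.8798)
step 3: θ'=2.8798 (R=-0.5000) → pose (-1.7400, -4.3811, 2.8798)

(-1.7400, -4.3811, 2.8798)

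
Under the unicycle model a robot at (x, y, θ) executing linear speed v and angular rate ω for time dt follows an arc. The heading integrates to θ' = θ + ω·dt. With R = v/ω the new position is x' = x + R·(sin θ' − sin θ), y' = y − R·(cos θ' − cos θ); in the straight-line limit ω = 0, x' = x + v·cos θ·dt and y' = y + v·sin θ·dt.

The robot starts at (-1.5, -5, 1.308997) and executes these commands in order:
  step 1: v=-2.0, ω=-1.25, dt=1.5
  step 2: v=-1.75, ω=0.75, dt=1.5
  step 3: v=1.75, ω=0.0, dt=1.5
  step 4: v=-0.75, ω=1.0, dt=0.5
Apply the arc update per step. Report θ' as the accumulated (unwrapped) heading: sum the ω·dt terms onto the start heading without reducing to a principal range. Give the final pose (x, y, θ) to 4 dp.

step 1: θ'=-0.5660 (R=1.6000) → pose (-3.9035, -5.9364, -0.5660)
step 2: θ'=0.5590 (R=-2.3333) → pose (-6.3922, -5.9277, 0.5590)
step 3: θ'=0.5590 (straight) → pose (-4.1668, -4.5355, 0.5590)
step 4: θ'=1.0590 (R=-0.7500) → pose (-4.4229, -4.8041, 1.0590)

(-4.4229, -4.8041, 1.0590)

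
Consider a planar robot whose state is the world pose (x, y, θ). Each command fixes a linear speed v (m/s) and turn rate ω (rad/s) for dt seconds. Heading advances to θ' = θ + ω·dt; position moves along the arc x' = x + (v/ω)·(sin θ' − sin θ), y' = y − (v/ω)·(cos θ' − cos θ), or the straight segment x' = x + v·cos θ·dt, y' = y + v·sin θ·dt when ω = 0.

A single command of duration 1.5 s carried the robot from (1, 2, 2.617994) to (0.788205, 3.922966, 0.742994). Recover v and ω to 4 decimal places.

Δθ = 0.742994 − 2.617994 = -1.875000
ω = Δθ/dt = -1.875000/1.5 = -1.2500
R = −Δy/(cos θ' − cos θ) = -1.2000
v = R·ω = -1.2000·-1.2500 = 1.5000

v = 1.5000, ω = -1.2500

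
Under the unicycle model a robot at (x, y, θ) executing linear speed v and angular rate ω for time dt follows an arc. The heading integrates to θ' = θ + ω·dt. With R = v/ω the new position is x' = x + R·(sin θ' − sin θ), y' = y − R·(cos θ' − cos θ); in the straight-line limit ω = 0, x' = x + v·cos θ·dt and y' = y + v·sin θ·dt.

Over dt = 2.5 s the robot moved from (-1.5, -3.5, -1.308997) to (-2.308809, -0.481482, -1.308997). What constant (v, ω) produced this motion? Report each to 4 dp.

Δθ = -1.308997 − -1.308997 = 0.000000
ω = Δθ/dt = 0.000000/2.5 = 0.0000
ω = 0 → v = (Δx·cos θ + Δy·sin θ)/dt = -1.2500

v = -1.2500, ω = 0.0000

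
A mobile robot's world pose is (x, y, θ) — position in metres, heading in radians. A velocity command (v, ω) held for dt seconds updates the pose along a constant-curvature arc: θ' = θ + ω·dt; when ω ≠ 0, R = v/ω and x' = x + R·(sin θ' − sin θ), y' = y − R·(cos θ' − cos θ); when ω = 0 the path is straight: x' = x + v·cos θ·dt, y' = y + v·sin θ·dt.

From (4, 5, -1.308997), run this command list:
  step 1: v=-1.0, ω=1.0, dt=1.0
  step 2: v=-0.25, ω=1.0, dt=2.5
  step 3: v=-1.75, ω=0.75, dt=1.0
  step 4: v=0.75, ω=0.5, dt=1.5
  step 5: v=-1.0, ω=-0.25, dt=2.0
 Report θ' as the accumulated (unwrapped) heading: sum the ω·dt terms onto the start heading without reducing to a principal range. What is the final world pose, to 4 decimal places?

(5.3016, 4.7731, 3.1910)

step 1: θ'=-0.3090 (R=-1.0000) → pose (3.3382, 5.6938, -0.3090)
step 2: θ'=2.1910 (R=-0.2500) → pose (3.0587, 5.3104, 2.1910)
step 3: θ'=2.9410 (R=-2.3333) → pose (4.4926, 4.3800, 2.9410)
step 4: θ'=3.6910 (R=1.5000) → pose (3.4104, 4.1893, 3.6910)
step 5: θ'=3.1910 (R=4.0000) → pose (5.3016, 4.7731, 3.1910)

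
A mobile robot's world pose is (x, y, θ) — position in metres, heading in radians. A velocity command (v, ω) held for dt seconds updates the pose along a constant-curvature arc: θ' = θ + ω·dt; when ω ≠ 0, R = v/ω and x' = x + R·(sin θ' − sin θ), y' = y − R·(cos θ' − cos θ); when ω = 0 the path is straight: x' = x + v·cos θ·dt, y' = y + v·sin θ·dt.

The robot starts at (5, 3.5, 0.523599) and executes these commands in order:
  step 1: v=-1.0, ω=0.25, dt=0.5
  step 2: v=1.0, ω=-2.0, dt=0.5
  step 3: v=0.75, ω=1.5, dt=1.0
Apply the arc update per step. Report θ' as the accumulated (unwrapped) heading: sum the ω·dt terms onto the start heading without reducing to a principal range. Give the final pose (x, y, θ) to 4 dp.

(5.6861, 3.5592, 1.1486)

step 1: θ'=0.6486 (R=-4.0000) → pose (4.5837, 3.2236, 0.6486)
step 2: θ'=-0.3514 (R=-0.5000) → pose (5.0579, 3.2946, -0.3514)
step 3: θ'=1.1486 (R=0.5000) → pose (5.6861, 3.5592, 1.1486)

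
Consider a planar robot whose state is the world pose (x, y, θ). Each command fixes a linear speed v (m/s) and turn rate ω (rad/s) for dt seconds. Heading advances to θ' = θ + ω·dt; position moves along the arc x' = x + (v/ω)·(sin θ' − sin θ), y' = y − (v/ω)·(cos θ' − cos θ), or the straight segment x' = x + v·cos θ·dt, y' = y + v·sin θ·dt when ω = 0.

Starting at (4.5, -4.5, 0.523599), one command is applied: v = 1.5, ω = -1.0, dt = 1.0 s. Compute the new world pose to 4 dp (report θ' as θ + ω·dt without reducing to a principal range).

θ' = 0.5236 + -1.0·1.0 = -0.4764
R = v/ω = 1.5/-1.0 = -1.5000
x' = 4.5 + -1.5000·(sin -0.4764 − sin 0.5236) = 5.9379
y' = -4.5 − -1.5000·(cos -0.4764 − cos 0.5236) = -4.4661

(5.9379, -4.4661, -0.4764)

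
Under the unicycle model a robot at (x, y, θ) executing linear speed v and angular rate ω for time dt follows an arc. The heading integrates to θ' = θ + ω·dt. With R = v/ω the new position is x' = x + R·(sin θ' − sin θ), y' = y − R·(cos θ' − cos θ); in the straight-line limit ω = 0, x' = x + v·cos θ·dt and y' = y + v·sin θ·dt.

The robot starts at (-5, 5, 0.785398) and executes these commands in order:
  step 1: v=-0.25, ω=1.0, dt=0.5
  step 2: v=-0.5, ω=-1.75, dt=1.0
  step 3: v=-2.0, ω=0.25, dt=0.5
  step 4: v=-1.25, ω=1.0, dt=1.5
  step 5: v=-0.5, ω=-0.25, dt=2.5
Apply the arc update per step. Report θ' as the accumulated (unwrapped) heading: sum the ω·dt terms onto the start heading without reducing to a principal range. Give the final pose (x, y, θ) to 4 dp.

(-8.7611, 3.5076, 0.5354)

step 1: θ'=1.2854 (R=-0.2500) → pose (-5.0631, 4.8936, 1.2854)
step 2: θ'=-0.4646 (R=0.2857) → pose (-5.4653, 4.7186, -0.4646)
step 3: θ'=-0.3396 (R=-8.0000) → pose (-6.3849, 5.1097, -0.3396)
step 4: θ'=1.1604 (R=-1.2500) → pose (-7.9475, 4.4298, 1.1604)
step 5: θ'=0.5354 (R=2.0000) → pose (-8.7611, 3.5076, 0.5354)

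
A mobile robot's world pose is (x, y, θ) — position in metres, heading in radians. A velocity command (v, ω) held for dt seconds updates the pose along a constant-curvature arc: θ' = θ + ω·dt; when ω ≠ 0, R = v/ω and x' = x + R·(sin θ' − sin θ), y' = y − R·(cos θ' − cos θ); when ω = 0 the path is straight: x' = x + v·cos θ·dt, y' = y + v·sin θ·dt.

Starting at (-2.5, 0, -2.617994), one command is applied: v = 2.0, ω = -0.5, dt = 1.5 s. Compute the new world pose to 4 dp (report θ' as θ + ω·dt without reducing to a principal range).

θ' = -2.6180 + -0.5·1.5 = -3.3680
R = v/ω = 2.0/-0.5 = -4.0000
x' = -2.5 + -4.0000·(sin -3.3680 − sin -2.6180) = -5.3979
y' = 0 − -4.0000·(cos -3.3680 − cos -2.6180) = -0.4338

(-5.3979, -0.4338, -3.3680)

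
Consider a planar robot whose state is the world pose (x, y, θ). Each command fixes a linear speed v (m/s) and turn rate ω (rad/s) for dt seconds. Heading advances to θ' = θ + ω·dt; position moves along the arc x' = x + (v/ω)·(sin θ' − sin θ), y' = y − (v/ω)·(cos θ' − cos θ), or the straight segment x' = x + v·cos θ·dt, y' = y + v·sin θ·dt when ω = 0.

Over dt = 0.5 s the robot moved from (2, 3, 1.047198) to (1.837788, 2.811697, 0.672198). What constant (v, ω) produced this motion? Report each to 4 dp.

Δθ = 0.672198 − 1.047198 = -0.375000
ω = Δθ/dt = -0.375000/0.5 = -0.7500
R = −Δy/(cos θ' − cos θ) = 0.6667
v = R·ω = 0.6667·-0.7500 = -0.5000

v = -0.5000, ω = -0.7500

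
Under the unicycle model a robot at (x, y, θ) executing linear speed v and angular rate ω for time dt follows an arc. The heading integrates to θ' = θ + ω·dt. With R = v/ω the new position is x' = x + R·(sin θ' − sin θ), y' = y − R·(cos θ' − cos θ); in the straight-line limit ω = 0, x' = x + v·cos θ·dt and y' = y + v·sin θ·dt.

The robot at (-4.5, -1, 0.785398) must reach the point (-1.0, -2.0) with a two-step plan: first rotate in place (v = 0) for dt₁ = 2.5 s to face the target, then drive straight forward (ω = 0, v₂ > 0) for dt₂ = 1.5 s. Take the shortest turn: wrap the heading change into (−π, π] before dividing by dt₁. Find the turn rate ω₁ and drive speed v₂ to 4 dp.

ω₁ = -0.4255, v₂ = 2.4267

heading to target = atan2(-2−-1, -1−-4.5) = -0.2783
Δθ = wrap(-0.2783 − 0.7854) = -1.0637; ω₁ = Δθ/dt₁ = -0.4255
distance = √((-1−-4.5)² + (-2−-1)²) = 3.6401; v₂ = distance/dt₂ = 2.4267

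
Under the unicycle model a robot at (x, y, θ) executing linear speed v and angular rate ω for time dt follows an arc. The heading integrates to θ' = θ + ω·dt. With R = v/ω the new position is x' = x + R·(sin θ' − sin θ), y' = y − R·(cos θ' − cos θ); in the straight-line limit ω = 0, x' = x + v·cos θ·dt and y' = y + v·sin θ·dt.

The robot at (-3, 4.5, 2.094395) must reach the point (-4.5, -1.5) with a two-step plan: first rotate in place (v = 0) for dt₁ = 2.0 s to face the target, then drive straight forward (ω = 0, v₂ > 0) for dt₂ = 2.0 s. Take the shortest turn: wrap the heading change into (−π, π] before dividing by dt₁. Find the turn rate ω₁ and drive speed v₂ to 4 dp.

heading to target = atan2(-1.5−4.5, -4.5−-3) = -1.8158
Δθ = wrap(-1.8158 − 2.0944) = 2.3730; ω₁ = Δθ/dt₁ = 1.1865
distance = √((-4.5−-3)² + (-1.5−4.5)²) = 6.1847; v₂ = distance/dt₂ = 3.0923

ω₁ = 1.1865, v₂ = 3.0923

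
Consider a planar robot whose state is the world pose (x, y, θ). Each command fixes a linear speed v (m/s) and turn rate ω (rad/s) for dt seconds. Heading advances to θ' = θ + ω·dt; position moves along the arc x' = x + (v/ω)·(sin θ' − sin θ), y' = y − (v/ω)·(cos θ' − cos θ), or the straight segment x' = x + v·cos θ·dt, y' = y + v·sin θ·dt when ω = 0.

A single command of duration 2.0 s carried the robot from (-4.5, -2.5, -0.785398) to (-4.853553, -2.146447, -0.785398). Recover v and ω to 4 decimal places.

v = -0.2500, ω = 0.0000

Δθ = -0.785398 − -0.785398 = 0.000000
ω = Δθ/dt = 0.000000/2.0 = 0.0000
ω = 0 → v = (Δx·cos θ + Δy·sin θ)/dt = -0.2500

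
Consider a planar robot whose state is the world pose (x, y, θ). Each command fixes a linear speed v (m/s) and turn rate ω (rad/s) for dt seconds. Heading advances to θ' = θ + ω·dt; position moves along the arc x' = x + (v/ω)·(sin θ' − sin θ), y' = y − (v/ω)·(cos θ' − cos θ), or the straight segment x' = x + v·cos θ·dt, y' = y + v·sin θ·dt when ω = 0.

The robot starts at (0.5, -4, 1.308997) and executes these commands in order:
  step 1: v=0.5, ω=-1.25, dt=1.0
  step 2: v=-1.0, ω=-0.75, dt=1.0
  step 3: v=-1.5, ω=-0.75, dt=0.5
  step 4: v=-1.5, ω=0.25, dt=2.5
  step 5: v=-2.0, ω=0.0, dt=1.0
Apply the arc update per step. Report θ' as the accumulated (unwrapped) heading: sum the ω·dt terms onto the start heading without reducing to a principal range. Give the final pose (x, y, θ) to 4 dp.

step 1: θ'=0.0590 (R=-0.4000) → pose (0.8628, -3.7042, 0.0590)
step 2: θ'=-0.6910 (R=1.3333) → pose (-0.0656, -3.4007, -0.6910)
step 3: θ'=-1.0660 (R=2.0000) → pose (-0.5415, -2.8267, -1.0660)
step 4: θ'=-0.4410 (R=-6.0000) → pose (-3.2321, -0.3025, -0.4410)
step 5: θ'=-0.4410 (straight) → pose (-5.0407, 0.5512, -0.4410)

(-5.0407, 0.5512, -0.4410)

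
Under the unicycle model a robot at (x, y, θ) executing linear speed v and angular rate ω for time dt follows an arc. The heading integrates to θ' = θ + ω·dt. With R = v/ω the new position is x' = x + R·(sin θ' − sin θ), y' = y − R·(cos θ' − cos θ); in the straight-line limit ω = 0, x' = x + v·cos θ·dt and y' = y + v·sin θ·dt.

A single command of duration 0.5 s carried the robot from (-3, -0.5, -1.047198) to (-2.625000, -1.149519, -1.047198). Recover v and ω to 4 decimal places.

Δθ = -1.047198 − -1.047198 = 0.000000
ω = Δθ/dt = 0.000000/0.5 = 0.0000
ω = 0 → v = (Δx·cos θ + Δy·sin θ)/dt = 1.5000

v = 1.5000, ω = 0.0000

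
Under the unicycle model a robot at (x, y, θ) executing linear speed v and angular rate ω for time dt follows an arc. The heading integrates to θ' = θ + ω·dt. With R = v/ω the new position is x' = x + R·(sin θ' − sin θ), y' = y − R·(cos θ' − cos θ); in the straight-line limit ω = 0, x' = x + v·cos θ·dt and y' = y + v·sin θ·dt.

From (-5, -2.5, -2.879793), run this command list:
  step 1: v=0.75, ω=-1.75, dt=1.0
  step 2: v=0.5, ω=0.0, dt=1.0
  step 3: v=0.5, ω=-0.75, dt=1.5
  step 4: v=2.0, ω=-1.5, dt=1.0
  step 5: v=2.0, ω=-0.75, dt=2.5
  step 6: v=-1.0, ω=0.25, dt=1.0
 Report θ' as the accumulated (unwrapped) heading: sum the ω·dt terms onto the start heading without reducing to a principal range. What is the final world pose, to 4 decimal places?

(-3.9939, -5.0406, -8.8798)

step 1: θ'=-4.6298 (R=-0.4286) → pose (-5.5380, -2.1214, -4.6298)
step 2: θ'=-4.6298 (straight) → pose (-5.5793, -1.6231, -4.6298)
step 3: θ'=-5.7548 (R=-0.6667) → pose (-5.2510, -0.9923, -5.7548)
step 4: θ'=-7.2548 (R=-1.3333) → pose (-3.4777, -1.3919, -7.2548)
step 5: θ'=-9.1298 (R=-2.6667) → pose (-4.9046, -5.4473, -9.1298)
step 6: θ'=-8.8798 (R=-4.0000) → pose (-3.9939, -5.0406, -8.8798)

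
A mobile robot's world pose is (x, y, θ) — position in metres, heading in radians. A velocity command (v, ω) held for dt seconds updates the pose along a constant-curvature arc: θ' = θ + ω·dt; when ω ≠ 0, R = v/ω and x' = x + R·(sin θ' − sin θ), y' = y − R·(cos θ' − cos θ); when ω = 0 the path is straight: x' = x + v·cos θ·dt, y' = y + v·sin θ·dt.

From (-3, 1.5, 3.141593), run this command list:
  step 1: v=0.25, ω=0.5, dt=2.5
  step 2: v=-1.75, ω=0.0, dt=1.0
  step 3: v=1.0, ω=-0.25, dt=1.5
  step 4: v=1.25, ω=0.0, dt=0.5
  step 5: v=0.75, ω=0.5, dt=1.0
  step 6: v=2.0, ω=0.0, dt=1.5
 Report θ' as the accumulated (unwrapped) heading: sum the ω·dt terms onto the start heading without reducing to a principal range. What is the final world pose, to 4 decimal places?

(-4.9527, -2.5764, 4.5166)

step 1: θ'=4.3916 (R=0.5000) → pose (-3.4745, 1.1577, 4.3916)
step 2: θ'=4.3916 (straight) → pose (-2.9227, 2.8184, 4.3916)
step 3: θ'=4.0166 (R=-4.0000) → pose (-3.6484, 1.5157, 4.0166)
step 4: θ'=4.0166 (straight) → pose (-4.0491, 1.0360, 4.0166)
step 5: θ'=4.5166 (R=1.5000) → pose (-4.3691, 0.3663, 4.5166)
step 6: θ'=4.5166 (straight) → pose (-4.9527, -2.5764, 4.5166)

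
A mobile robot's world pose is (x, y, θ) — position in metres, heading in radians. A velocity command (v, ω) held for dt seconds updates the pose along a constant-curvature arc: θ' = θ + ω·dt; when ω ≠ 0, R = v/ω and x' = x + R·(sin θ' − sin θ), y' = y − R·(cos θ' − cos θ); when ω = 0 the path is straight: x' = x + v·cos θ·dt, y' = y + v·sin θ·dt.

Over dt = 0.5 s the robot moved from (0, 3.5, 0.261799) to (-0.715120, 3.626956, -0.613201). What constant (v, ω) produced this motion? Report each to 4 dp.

v = -1.5000, ω = -1.7500

Δθ = -0.613201 − 0.261799 = -0.875000
ω = Δθ/dt = -0.875000/0.5 = -1.7500
R = Δx/(sin θ' − sin θ) = 0.8571
v = R·ω = 0.8571·-1.7500 = -1.5000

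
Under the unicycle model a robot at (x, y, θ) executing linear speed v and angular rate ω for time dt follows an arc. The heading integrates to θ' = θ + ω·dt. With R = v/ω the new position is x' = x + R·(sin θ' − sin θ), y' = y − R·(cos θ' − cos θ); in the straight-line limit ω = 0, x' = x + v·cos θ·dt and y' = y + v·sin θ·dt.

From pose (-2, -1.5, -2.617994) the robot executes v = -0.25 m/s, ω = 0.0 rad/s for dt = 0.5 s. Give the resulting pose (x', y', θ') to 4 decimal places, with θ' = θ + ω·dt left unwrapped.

θ' = -2.6180 + 0.0·0.5 = -2.6180
ω = 0 → straight: x' = -2 + -0.25·cos(-2.6180)·0.5 = -1.8917
y' = -1.5 + -0.25·sin(-2.6180)·0.5 = -1.4375

(-1.8917, -1.4375, -2.6180)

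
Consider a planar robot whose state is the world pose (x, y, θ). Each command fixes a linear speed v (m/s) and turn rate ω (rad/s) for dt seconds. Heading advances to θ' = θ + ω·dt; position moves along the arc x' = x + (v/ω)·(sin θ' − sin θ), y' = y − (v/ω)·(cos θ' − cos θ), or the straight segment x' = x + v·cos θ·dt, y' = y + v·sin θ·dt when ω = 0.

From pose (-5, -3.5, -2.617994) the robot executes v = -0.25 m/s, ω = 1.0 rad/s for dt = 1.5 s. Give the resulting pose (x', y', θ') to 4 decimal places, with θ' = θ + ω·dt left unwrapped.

θ' = -2.6180 + 1.0·1.5 = -1.1180
R = v/ω = -0.25/1.0 = -0.2500
x' = -5 + -0.2500·(sin -1.1180 − sin -2.6180) = -4.9002
y' = -3.5 − -0.2500·(cos -1.1180 − cos -2.6180) = -3.1741

(-4.9002, -3.1741, -1.1180)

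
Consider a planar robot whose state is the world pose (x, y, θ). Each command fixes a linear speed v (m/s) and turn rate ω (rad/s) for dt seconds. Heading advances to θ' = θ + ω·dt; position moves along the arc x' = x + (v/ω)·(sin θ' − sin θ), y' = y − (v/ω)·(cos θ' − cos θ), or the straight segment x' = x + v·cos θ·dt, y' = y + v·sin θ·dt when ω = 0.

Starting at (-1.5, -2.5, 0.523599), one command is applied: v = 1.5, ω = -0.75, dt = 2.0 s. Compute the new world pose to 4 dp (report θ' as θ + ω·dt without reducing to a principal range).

θ' = 0.5236 + -0.75·2.0 = -0.9764
R = v/ω = 1.5/-0.75 = -2.0000
x' = -1.5 + -2.0000·(sin -0.9764 − sin 0.5236) = 1.1570
y' = -2.5 − -2.0000·(cos -0.9764 − cos 0.5236) = -3.1120

(1.1570, -3.1120, -0.9764)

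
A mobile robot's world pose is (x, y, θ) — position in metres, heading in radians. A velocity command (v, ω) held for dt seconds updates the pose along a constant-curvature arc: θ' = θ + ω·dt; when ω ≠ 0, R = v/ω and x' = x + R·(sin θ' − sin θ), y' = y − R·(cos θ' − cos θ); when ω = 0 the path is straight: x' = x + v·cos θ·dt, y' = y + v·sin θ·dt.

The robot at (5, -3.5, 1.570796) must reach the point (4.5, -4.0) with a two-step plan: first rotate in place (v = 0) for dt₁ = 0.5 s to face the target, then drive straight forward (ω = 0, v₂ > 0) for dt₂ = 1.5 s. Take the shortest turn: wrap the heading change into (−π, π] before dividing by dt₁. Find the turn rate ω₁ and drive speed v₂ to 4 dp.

ω₁ = 4.7124, v₂ = 0.4714

heading to target = atan2(-4−-3.5, 4.5−5) = -2.3562
Δθ = wrap(-2.3562 − 1.5708) = 2.3562; ω₁ = Δθ/dt₁ = 4.7124
distance = √((4.5−5)² + (-4−-3.5)²) = 0.7071; v₂ = distance/dt₂ = 0.4714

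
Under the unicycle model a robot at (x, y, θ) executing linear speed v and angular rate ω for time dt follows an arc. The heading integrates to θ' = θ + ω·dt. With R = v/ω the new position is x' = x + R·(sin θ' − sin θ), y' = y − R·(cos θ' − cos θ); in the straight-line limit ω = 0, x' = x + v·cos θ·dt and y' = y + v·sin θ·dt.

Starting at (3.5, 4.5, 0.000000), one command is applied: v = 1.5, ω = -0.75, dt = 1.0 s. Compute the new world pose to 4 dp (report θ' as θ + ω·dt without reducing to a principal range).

(4.8633, 3.9634, -0.7500)

θ' = 0.0000 + -0.75·1.0 = -0.7500
R = v/ω = 1.5/-0.75 = -2.0000
x' = 3.5 + -2.0000·(sin -0.7500 − sin 0.0000) = 4.8633
y' = 4.5 − -2.0000·(cos -0.7500 − cos 0.0000) = 3.9634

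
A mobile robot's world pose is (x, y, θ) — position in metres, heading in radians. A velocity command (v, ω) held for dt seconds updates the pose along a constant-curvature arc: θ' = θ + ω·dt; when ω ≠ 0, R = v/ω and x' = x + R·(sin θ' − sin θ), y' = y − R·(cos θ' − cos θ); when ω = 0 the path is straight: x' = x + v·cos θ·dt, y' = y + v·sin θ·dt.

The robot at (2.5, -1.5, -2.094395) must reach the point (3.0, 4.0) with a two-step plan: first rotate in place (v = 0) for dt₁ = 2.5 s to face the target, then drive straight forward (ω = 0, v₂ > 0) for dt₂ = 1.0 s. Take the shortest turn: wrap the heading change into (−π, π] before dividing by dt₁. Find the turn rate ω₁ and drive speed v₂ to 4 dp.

ω₁ = -1.0835, v₂ = 5.5227

heading to target = atan2(4−-1.5, 3−2.5) = 1.4801
Δθ = wrap(1.4801 − -2.0944) = -2.7087; ω₁ = Δθ/dt₁ = -1.0835
distance = √((3−2.5)² + (4−-1.5)²) = 5.5227; v₂ = distance/dt₂ = 5.5227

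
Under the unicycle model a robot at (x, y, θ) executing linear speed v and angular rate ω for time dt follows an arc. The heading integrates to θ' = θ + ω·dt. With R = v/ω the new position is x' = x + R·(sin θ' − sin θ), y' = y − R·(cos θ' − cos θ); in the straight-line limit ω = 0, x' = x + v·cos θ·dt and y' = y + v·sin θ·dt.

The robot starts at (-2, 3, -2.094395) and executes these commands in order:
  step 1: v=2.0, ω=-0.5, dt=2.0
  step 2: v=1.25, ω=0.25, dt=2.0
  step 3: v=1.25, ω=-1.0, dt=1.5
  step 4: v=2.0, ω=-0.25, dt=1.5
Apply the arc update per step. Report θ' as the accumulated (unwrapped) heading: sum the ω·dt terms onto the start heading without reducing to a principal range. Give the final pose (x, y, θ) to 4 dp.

(-10.5548, 3.3335, -4.4694)

step 1: θ'=-3.0944 (R=-4.0000) → pose (-5.2754, 1.0045, -3.0944)
step 2: θ'=-2.5944 (R=5.0000) → pose (-7.6410, 0.2800, -2.5944)
step 3: θ'=-4.0944 (R=-1.2500) → pose (-9.3101, 0.6232, -4.0944)
step 4: θ'=-4.4694 (R=-8.0000) → pose (-10.5548, 3.3335, -4.4694)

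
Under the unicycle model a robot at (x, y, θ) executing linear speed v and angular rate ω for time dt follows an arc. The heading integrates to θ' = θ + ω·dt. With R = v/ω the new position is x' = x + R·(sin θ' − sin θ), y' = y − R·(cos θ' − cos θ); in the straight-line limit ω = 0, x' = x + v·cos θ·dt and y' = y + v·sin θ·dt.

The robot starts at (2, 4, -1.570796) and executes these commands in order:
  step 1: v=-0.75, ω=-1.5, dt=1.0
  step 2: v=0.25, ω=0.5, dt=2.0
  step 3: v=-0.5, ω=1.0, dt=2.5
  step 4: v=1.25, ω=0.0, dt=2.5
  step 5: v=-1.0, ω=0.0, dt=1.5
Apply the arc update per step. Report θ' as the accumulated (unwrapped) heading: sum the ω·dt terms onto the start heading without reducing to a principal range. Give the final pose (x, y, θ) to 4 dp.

(2.8920, 5.6103, 0.4292)

step 1: θ'=-3.0708 (R=0.5000) → pose (2.4646, 4.4987, -3.0708)
step 2: θ'=-2.0708 (R=0.5000) → pose (2.0612, 4.2397, -2.0708)
step 3: θ'=0.4292 (R=-0.5000) → pose (1.4143, 4.9341, 0.4292)
step 4: θ'=0.4292 (straight) → pose (4.2559, 6.2345, 0.4292)
step 5: θ'=0.4292 (straight) → pose (2.8920, 5.6103, 0.4292)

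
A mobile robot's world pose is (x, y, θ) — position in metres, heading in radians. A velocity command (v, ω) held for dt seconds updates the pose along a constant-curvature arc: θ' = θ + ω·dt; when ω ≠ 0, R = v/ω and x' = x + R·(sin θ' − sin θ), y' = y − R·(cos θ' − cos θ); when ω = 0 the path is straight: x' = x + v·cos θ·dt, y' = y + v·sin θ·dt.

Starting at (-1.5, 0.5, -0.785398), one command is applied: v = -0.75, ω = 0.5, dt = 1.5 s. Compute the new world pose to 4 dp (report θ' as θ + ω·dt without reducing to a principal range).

θ' = -0.7854 + 0.5·1.5 = -0.0354
R = v/ω = -0.75/0.5 = -1.5000
x' = -1.5 + -1.5000·(sin -0.0354 − sin -0.7854) = -2.5076
y' = 0.5 − -1.5000·(cos -0.0354 − cos -0.7854) = 0.9384

(-2.5076, 0.9384, -0.0354)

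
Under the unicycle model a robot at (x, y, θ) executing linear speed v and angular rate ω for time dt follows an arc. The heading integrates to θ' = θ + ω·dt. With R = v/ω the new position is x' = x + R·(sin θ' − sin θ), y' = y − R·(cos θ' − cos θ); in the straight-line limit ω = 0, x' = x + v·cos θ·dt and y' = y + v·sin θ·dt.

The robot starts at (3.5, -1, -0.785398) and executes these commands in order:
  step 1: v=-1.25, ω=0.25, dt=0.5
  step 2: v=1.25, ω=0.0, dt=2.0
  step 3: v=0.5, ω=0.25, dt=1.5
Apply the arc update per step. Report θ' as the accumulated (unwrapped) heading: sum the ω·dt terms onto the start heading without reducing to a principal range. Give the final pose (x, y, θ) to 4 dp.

(5.6698, -2.4600, -0.2854)

step 1: θ'=-0.6604 (R=-5.0000) → pose (3.0316, -0.5868, -0.6604)
step 2: θ'=-0.6604 (straight) → pose (5.0060, -2.1204, -0.6604)
step 3: θ'=-0.2854 (R=2.0000) → pose (5.6698, -2.4600, -0.2854)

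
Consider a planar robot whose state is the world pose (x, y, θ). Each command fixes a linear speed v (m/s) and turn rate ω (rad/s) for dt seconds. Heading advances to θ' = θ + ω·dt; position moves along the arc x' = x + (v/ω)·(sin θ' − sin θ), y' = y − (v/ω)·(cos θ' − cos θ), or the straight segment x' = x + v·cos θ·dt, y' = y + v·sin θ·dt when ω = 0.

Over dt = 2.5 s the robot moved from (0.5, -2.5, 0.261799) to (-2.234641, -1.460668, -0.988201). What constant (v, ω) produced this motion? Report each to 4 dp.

v = -1.2500, ω = -0.5000

Δθ = -0.988201 − 0.261799 = -1.250000
ω = Δθ/dt = -1.250000/2.5 = -0.5000
R = Δx/(sin θ' − sin θ) = 2.5000
v = R·ω = 2.5000·-0.5000 = -1.2500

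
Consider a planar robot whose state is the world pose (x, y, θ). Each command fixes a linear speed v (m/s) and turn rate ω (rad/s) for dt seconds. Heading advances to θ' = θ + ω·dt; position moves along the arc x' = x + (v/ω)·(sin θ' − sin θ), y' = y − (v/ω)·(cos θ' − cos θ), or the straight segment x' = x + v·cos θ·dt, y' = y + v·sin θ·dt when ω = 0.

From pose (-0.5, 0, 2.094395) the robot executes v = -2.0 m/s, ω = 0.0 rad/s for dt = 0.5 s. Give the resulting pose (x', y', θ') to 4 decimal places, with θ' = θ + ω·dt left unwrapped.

(0.0000, -0.8660, 2.0944)

θ' = 2.0944 + 0.0·0.5 = 2.0944
ω = 0 → straight: x' = -0.5 + -2.0·cos(2.0944)·0.5 = 0.0000
y' = 0 + -2.0·sin(2.0944)·0.5 = -0.8660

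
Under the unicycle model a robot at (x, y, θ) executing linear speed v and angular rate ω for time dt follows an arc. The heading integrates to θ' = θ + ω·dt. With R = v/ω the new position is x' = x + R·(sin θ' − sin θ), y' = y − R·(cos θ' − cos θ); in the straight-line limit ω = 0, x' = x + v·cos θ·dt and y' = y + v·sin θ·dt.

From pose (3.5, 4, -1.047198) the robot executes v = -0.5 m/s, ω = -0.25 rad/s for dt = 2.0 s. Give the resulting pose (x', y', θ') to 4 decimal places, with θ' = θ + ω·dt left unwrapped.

(3.2326, 4.9528, -1.5472)

θ' = -1.0472 + -0.25·2.0 = -1.5472
R = v/ω = -0.5/-0.25 = 2.0000
x' = 3.5 + 2.0000·(sin -1.5472 − sin -1.0472) = 3.2326
y' = 4 − 2.0000·(cos -1.5472 − cos -1.0472) = 4.9528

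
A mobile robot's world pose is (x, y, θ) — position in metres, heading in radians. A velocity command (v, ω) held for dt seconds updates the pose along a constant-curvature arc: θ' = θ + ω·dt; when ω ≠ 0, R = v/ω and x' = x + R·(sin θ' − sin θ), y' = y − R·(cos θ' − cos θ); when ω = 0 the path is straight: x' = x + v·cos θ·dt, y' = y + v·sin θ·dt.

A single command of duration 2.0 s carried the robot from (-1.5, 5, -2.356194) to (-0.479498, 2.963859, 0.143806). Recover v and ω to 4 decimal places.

v = 1.5000, ω = 1.2500

Δθ = 0.143806 − -2.356194 = 2.500000
ω = Δθ/dt = 2.500000/2.0 = 1.2500
R = −Δy/(cos θ' − cos θ) = 1.2000
v = R·ω = 1.2000·1.2500 = 1.5000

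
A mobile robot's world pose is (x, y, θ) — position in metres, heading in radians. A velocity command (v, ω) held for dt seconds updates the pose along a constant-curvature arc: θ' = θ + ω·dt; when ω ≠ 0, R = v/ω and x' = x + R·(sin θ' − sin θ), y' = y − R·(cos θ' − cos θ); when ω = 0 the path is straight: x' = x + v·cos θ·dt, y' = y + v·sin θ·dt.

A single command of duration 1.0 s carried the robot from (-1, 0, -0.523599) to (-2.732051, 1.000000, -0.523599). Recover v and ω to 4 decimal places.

v = -2.0000, ω = 0.0000

Δθ = -0.523599 − -0.523599 = 0.000000
ω = Δθ/dt = 0.000000/1.0 = 0.0000
ω = 0 → v = (Δx·cos θ + Δy·sin θ)/dt = -2.0000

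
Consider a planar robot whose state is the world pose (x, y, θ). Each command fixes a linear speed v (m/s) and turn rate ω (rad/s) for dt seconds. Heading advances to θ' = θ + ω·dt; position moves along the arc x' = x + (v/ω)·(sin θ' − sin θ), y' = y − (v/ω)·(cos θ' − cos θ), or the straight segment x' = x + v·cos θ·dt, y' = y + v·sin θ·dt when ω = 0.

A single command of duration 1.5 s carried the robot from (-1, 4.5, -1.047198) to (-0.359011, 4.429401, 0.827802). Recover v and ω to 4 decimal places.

Δθ = 0.827802 − -1.047198 = 1.875000
ω = Δθ/dt = 1.875000/1.5 = 1.2500
R = Δx/(sin θ' − sin θ) = 0.4000
v = R·ω = 0.4000·1.2500 = 0.5000

v = 0.5000, ω = 1.2500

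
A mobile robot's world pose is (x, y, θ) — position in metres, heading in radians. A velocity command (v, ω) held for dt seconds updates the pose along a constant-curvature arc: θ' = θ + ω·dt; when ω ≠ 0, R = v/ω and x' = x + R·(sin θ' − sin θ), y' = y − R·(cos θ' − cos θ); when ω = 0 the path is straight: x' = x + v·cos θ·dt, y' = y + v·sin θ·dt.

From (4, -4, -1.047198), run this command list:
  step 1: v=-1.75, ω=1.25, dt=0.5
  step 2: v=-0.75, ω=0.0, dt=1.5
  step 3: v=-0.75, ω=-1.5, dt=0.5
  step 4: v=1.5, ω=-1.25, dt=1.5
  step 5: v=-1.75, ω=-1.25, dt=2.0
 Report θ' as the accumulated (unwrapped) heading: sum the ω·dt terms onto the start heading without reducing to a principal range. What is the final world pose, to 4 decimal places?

step 1: θ'=-0.4222 (R=-1.4000) → pose (3.3612, -3.4229, -0.4222)
step 2: θ'=-0.4222 (straight) → pose (2.3350, -2.9619, -0.4222)
step 3: θ'=-1.1722 (R=0.5000) → pose (2.0791, -2.6999, -1.1722)
step 4: θ'=-3.0472 (R=-1.2000) → pose (1.0863, -4.3603, -3.0472)
step 5: θ'=-5.5472 (R=1.4000) → pose (2.1581, -6.7917, -5.5472)

(2.1581, -6.7917, -5.5472)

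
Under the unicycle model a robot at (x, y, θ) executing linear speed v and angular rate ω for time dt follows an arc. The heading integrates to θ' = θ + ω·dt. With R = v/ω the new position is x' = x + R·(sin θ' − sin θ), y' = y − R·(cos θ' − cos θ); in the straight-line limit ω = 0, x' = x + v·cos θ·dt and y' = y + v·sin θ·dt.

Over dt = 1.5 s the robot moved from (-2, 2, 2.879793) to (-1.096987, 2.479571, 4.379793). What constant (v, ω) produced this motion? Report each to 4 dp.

v = -0.7500, ω = 1.0000

Δθ = 4.379793 − 2.879793 = 1.500000
ω = Δθ/dt = 1.500000/1.5 = 1.0000
R = Δx/(sin θ' − sin θ) = -0.7500
v = R·ω = -0.7500·1.0000 = -0.7500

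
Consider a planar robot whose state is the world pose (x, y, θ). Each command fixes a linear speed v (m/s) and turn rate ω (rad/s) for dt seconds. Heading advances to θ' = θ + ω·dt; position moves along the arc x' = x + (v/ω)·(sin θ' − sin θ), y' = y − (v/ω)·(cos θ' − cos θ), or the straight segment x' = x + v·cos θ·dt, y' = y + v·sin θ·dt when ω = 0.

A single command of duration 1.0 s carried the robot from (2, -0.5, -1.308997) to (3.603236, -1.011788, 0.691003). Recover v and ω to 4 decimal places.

v = 2.0000, ω = 2.0000

Δθ = 0.691003 − -1.308997 = 2.000000
ω = Δθ/dt = 2.000000/1.0 = 2.0000
R = Δx/(sin θ' − sin θ) = 1.0000
v = R·ω = 1.0000·2.0000 = 2.0000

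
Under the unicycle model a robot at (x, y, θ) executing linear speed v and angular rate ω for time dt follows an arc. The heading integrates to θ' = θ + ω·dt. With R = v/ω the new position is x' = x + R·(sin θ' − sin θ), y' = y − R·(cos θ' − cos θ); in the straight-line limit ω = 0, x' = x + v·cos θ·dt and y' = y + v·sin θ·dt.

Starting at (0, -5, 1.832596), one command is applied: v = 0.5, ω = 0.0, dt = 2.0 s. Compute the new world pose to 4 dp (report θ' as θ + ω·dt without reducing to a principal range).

(-0.2588, -4.0341, 1.8326)

θ' = 1.8326 + 0.0·2.0 = 1.8326
ω = 0 → straight: x' = 0 + 0.5·cos(1.8326)·2.0 = -0.2588
y' = -5 + 0.5·sin(1.8326)·2.0 = -4.0341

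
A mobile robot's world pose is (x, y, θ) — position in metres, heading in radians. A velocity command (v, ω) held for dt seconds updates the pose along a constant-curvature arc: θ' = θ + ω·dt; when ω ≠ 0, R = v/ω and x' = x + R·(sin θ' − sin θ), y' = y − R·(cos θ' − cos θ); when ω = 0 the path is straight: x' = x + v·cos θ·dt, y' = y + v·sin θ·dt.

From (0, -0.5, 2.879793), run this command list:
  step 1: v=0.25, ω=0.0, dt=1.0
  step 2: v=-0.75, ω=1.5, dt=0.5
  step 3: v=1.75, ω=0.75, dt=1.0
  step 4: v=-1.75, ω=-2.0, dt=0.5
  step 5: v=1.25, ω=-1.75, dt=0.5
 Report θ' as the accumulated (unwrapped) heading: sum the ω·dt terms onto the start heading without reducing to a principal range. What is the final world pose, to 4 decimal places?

step 1: θ'=2.8798 (straight) → pose (-0.2415, -0.4353, 2.8798)
step 2: θ'=3.6298 (R=-0.5000) → pose (0.1224, -0.3939, 3.6298)
step 3: θ'=4.3798 (R=2.3333) → pose (-0.9886, -1.6928, 4.3798)
step 4: θ'=3.3798 (R=0.8750) → pose (-0.3680, -1.1282, 3.3798)
step 5: θ'=2.5048 (R=-0.7143) → pose (-0.9613, -1.0084, 2.5048)

(-0.9613, -1.0084, 2.5048)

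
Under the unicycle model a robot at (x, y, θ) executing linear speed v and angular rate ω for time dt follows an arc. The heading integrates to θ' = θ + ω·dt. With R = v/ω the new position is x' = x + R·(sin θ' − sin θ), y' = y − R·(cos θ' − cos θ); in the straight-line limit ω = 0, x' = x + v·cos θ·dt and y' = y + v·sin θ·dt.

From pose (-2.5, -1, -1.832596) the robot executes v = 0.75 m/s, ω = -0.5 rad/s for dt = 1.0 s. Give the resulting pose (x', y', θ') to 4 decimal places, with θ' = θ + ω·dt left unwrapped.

(-2.8635, -1.6471, -2.3326)

θ' = -1.8326 + -0.5·1.0 = -2.3326
R = v/ω = 0.75/-0.5 = -1.5000
x' = -2.5 + -1.5000·(sin -2.3326 − sin -1.8326) = -2.8635
y' = -1 − -1.5000·(cos -2.3326 − cos -1.8326) = -1.6471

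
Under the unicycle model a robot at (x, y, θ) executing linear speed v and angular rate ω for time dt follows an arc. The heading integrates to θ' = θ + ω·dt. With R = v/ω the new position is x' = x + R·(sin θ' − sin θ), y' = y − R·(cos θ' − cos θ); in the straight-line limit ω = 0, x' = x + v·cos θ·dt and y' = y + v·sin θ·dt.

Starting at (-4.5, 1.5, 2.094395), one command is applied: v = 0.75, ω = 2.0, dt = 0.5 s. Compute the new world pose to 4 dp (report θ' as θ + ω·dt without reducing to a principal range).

θ' = 2.0944 + 2.0·0.5 = 3.0944
R = v/ω = 0.75/2.0 = 0.3750
x' = -4.5 + 0.3750·(sin 3.0944 − sin 2.0944) = -4.8071
y' = 1.5 − 0.3750·(cos 3.0944 − cos 2.0944) = 1.6871

(-4.8071, 1.6871, 3.0944)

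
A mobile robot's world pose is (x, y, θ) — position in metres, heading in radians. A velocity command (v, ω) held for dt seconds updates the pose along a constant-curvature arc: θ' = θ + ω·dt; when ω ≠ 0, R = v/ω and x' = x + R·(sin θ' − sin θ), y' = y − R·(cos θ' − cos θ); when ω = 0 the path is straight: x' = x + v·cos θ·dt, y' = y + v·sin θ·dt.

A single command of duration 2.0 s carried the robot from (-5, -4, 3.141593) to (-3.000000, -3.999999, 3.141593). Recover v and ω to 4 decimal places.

v = -1.0000, ω = 0.0000

Δθ = 3.141593 − 3.141593 = 0.000000
ω = Δθ/dt = 0.000000/2.0 = 0.0000
ω = 0 → v = (Δx·cos θ + Δy·sin θ)/dt = -1.0000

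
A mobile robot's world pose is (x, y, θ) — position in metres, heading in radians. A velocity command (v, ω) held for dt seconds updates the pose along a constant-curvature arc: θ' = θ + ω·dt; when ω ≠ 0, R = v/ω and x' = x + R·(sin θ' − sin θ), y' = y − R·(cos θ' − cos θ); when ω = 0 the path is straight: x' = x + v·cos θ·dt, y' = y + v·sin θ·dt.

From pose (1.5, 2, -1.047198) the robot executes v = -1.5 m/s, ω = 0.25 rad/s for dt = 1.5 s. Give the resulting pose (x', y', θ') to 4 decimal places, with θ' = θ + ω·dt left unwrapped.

θ' = -1.0472 + 0.25·1.5 = -0.6722
R = v/ω = -1.5/0.25 = -6.0000
x' = 1.5 + -6.0000·(sin -0.6722 − sin -1.0472) = 0.0401
y' = 2 − -6.0000·(cos -0.6722 − cos -1.0472) = 3.6947

(0.0401, 3.6947, -0.6722)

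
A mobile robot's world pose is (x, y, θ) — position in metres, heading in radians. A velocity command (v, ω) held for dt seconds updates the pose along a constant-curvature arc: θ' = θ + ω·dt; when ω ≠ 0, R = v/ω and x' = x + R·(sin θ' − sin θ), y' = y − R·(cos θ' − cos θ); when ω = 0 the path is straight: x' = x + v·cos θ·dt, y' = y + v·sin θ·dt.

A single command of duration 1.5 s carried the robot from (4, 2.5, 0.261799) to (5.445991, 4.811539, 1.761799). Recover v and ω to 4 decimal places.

Δθ = 1.761799 − 0.261799 = 1.500000
ω = Δθ/dt = 1.500000/1.5 = 1.0000
R = −Δy/(cos θ' − cos θ) = 2.0000
v = R·ω = 2.0000·1.0000 = 2.0000

v = 2.0000, ω = 1.0000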